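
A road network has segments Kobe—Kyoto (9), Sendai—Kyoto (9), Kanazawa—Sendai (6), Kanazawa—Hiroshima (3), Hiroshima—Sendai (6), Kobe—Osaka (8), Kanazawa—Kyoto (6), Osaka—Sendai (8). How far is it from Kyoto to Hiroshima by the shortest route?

9

Some routes from Kyoto to Hiroshima:
Kyoto - Kanazawa - Hiroshima: 6 + 3 = 9
Kyoto - Sendai - Kanazawa - Hiroshima: 9 + 6 + 3 = 18
Kyoto - Kanazawa - Sendai - Hiroshima: 6 + 6 + 6 = 18
Kyoto - Sendai - Hiroshima: 9 + 6 = 15
Shortest: 9 km.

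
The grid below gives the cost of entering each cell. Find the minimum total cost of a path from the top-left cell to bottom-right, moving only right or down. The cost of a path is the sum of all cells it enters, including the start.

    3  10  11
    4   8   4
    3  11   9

28

Best path: (0,0) → (1,0) → (1,1) → (1,2) → (2,2)
Cost: 3 + 4 + 8 + 4 + 9 = 28
For comparison, the top-then-right route costs 37.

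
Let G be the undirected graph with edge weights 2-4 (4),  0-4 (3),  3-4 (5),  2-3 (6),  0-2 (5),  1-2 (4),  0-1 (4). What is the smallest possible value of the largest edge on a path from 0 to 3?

Checking several routes:
0-1-2-4-3: max(4, 4, 4, 5) = 5
0-4-3: max(3, 5) = 5
0-2-3: max(5, 6) = 6
0-4-2-3: max(3, 4, 6) = 6
0-2-4-3: max(5, 4, 5) = 5
Best route has worst link 5.

5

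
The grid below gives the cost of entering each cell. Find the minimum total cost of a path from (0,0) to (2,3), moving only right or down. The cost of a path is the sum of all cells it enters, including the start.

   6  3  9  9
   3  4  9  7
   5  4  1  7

25

Cheapest: [0,0] [0,1] [1,1] [2,1] [2,2] [2,3]
  6 + 3 + 4 + 4 + 1 + 7 = 25
(Top row then right column would cost 41.)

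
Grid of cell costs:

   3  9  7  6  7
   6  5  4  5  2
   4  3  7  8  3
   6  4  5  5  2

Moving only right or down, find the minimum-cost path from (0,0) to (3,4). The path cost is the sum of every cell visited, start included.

30

Best path: r0c0 -> r1c0 -> r1c1 -> r1c2 -> r1c3 -> r1c4 -> r2c4 -> r3c4
Cost: 3 + 6 + 5 + 4 + 5 + 2 + 3 + 2 = 30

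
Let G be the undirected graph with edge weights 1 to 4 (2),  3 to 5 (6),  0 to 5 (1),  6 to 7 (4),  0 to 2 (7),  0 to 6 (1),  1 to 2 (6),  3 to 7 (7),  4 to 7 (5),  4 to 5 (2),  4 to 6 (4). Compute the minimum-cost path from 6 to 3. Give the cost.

Some routes from 6 to 3:
6 - 7 - 3: 4 + 7 = 11
6 - 4 - 5 - 3: 4 + 2 + 6 = 12
6 - 4 - 7 - 3: 4 + 5 + 7 = 16
6 - 0 - 5 - 3: 1 + 1 + 6 = 8
Shortest: 8.

8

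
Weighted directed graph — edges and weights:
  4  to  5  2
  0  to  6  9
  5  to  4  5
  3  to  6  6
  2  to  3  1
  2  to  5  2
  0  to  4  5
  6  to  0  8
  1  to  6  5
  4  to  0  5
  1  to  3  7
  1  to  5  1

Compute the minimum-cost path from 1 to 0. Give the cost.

11

Routes from 1 to 0:
1 - 3 - 6 - 0: 7 + 6 + 8 = 21
1 - 5 - 4 - 0: 1 + 5 + 5 = 11
1 - 6 - 0: 5 + 8 = 13
The minimum is 11.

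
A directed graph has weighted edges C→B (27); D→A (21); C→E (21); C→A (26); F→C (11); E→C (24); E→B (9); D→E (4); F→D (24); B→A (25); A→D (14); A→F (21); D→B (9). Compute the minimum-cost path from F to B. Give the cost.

33

A few of the F→B routes:
F -> D -> B: 24 + 9 = 33
F -> D -> E -> B: 24 + 4 + 9 = 37
F -> C -> B: 11 + 27 = 38
Shortest: 33.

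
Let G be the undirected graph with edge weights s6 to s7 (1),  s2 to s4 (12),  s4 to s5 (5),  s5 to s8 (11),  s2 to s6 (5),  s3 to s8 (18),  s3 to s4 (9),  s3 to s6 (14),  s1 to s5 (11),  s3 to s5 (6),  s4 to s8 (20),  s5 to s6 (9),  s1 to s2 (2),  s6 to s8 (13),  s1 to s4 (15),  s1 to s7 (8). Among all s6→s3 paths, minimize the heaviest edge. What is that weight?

9

Checking several routes:
s6-s2-s1-s5-s4-s3: max(5, 2, 11, 5, 9) = 11
s6-s7-s1-s5-s3: max(1, 8, 11, 6) = 11
s6-s5-s4-s3: max(9, 5, 9) = 9
s6-s5-s3: max(9, 6) = 9
s6-s2-s1-s5-s3: max(5, 2, 11, 6) = 11
The minimum achievable maximum is 9.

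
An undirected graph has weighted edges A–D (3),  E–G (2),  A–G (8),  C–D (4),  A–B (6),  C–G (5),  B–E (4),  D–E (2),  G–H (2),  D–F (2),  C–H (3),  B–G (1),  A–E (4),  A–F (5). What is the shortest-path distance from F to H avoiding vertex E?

Checking several routes:
F→D→C→G→H: 2 + 4 + 5 + 2 = 13
F→D→A→B→G→H: 2 + 3 + 6 + 1 + 2 = 14
F→D→C→H: 2 + 4 + 3 = 9
The minimum is 9.

9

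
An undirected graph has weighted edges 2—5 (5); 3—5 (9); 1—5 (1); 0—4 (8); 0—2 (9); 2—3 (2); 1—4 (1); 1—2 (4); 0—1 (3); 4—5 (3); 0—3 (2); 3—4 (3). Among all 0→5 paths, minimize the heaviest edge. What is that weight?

A few of the 0→5 routes:
0→3→2→1→5: max(2, 2, 4, 1) = 4
0→3→4→5: max(2, 3, 3) = 3
0→3→4→1→5: max(2, 3, 1, 1) = 3
0→1→5: max(3, 1) = 3
0→1→4→5: max(3, 1, 3) = 3
Smallest bottleneck: 3.

3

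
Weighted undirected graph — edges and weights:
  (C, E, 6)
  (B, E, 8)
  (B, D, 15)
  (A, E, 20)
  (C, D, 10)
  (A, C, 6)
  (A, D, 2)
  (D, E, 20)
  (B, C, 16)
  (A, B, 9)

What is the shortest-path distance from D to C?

A few of the D→C routes:
D-A-C: 2 + 6 = 8
D-A-B-E-C: 2 + 9 + 8 + 6 = 25
D-C: 10
D-E-C: 20 + 6 = 26
Best route has total 8.

8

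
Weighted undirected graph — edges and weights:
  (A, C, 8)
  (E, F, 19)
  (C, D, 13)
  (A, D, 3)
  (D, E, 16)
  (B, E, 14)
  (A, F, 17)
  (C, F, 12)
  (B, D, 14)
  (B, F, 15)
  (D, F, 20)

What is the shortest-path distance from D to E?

16

Comparing a few candidate routes:
D → A → F → E: 3 + 17 + 19 = 39
D → A → C → F → E: 3 + 8 + 12 + 19 = 42
D → B → E: 14 + 14 = 28
D → E: 16
D → F → E: 20 + 19 = 39
The minimum is 16.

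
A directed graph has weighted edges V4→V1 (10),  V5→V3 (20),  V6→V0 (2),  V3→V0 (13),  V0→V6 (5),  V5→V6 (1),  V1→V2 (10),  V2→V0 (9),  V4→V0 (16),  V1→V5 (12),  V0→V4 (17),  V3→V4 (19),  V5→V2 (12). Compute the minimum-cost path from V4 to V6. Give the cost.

21

Comparing a few candidate routes:
V4→V1→V2→V0→V6: 10 + 10 + 9 + 5 = 34
V4→V1→V5→V2→V0→V6: 10 + 12 + 12 + 9 + 5 = 48
V4→V0→V6: 16 + 5 = 21
V4→V1→V5→V6: 10 + 12 + 1 = 23
The minimum is 21.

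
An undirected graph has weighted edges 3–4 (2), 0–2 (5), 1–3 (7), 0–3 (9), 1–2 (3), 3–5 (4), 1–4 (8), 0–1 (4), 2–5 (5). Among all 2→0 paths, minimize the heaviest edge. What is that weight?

Some routes from 2 to 0:
2 - 0: max(5) = 5
2 - 5 - 3 - 4 - 1 - 0: max(5, 4, 2, 8, 4) = 8
2 - 1 - 0: max(3, 4) = 4
2 - 5 - 3 - 1 - 0: max(5, 4, 7, 4) = 7
2 - 1 - 4 - 3 - 0: max(3, 8, 2, 9) = 9
Best route has worst link 4.

4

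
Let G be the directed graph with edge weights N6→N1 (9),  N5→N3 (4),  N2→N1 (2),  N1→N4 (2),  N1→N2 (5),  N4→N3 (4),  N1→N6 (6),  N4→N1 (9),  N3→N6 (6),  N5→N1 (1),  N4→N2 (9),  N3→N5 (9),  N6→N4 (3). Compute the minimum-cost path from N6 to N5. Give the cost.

16

Candidate routes:
N6→N4→N3→N5: 3 + 4 + 9 = 16
N6→N1→N4→N3→N5: 9 + 2 + 4 + 9 = 24
The minimum is 16.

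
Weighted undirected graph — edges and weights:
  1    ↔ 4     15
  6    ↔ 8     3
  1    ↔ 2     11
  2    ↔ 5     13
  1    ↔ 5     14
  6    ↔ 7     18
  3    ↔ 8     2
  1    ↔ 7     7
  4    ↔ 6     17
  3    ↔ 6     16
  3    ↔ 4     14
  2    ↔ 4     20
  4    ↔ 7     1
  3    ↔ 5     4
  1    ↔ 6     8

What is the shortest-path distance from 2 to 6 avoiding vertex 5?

19

Comparing a few candidate routes:
2 - 1 - 7 - 4 - 3 - 8 - 6: 11 + 7 + 1 + 14 + 2 + 3 = 38
2 - 1 - 6: 11 + 8 = 19
2 - 1 - 7 - 6: 11 + 7 + 18 = 36
2 - 1 - 7 - 4 - 6: 11 + 7 + 1 + 17 = 36
2 - 4 - 7 - 1 - 6: 20 + 1 + 7 + 8 = 36
2 - 4 - 6: 20 + 17 = 37
Best route has total 19.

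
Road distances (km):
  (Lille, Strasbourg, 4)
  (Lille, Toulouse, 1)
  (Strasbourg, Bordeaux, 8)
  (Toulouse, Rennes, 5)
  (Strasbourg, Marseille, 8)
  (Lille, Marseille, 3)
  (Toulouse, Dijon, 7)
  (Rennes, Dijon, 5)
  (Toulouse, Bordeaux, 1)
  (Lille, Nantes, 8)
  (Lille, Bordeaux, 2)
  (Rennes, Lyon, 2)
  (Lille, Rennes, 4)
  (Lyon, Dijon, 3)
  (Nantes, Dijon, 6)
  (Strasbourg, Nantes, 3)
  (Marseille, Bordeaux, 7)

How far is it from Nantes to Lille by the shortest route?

A few of the Nantes→Lille routes:
Nantes - Strasbourg - Bordeaux - Toulouse - Lille: 3 + 8 + 1 + 1 = 13
Nantes - Strasbourg - Lille: 3 + 4 = 7
Nantes - Lille: 8
Best route has total 7 km.

7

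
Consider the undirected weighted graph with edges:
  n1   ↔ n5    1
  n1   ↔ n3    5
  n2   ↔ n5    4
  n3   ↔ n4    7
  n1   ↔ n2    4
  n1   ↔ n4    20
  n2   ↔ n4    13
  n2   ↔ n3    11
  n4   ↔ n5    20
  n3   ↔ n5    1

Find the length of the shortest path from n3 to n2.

Comparing a few candidate routes:
n3 → n5 → n1 → n2: 1 + 1 + 4 = 6
n3 → n1 → n5 → n2: 5 + 1 + 4 = 10
n3 → n5 → n2: 1 + 4 = 5
n3 → n1 → n2: 5 + 4 = 9
The minimum is 5.

5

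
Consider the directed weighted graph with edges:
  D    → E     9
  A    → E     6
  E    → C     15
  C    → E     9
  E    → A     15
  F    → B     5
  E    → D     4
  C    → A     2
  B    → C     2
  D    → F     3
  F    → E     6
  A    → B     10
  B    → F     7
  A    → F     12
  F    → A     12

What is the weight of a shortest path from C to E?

8

Paths from C to E:
C - A - B - F - E: 2 + 10 + 7 + 6 = 25
C - E: 9
C - A - F - E: 2 + 12 + 6 = 20
C - A - E: 2 + 6 = 8
The minimum is 8.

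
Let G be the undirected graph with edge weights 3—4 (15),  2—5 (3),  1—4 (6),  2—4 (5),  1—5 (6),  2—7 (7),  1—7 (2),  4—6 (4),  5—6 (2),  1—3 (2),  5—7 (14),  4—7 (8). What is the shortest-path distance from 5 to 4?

Some routes from 5 to 4:
5→6→4: 2 + 4 = 6
5→2→4: 3 + 5 = 8
5→1→4: 6 + 6 = 12
Best route has total 6.

6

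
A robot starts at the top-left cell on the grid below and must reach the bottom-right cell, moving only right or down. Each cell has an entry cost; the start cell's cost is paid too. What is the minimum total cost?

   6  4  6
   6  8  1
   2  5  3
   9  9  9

Path (0,0) → (0,1) → (0,2) → (1,2) → (2,2) → (3,2): 6 + 4 + 6 + 1 + 3 + 9 = 29.

29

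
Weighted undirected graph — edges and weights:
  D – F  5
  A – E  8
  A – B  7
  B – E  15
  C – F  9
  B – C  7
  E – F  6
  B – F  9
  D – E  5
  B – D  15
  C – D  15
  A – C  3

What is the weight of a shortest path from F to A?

12

Checking several routes:
F-E-A: 6 + 8 = 14
F-B-A: 9 + 7 = 16
F-C-A: 9 + 3 = 12
Best route has total 12.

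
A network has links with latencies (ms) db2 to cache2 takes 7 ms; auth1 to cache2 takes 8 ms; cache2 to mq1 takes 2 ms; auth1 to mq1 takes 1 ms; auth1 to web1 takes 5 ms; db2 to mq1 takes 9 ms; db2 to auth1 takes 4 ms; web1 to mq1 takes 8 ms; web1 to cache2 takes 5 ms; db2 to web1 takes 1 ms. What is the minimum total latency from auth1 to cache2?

A few of the auth1→cache2 routes:
auth1-cache2: 8
auth1-db2-web1-cache2: 4 + 1 + 5 = 10
auth1-mq1-cache2: 1 + 2 = 3
Best route has total 3 ms.

3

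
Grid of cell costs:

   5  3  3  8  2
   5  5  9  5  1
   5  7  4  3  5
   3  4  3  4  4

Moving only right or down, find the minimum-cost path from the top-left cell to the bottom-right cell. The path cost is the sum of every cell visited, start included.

Path r0c0 r0c1 r0c2 r0c3 r0c4 r1c4 r2c4 r3c4: 5 + 3 + 3 + 8 + 2 + 1 + 5 + 4 = 31.

31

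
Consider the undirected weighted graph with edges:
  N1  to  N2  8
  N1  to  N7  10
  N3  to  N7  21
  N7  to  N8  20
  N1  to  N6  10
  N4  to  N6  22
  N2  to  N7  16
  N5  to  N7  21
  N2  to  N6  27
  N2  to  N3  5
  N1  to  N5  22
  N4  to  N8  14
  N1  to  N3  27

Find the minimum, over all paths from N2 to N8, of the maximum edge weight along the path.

Some routes from N2 to N8:
N2 → N1 → N7 → N8: max(8, 10, 20) = 20
N2 → N3 → N7 → N8: max(5, 21, 20) = 21
N2 → N7 → N8: max(16, 20) = 20
The minimum achievable maximum is 20.

20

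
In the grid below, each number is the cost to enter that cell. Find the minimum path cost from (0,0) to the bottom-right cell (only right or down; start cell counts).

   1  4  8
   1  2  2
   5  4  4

10

Cheapest: (0,0) (1,0) (1,1) (1,2) (2,2)
  1 + 1 + 2 + 2 + 4 = 10
For comparison, the top-then-right route costs 19.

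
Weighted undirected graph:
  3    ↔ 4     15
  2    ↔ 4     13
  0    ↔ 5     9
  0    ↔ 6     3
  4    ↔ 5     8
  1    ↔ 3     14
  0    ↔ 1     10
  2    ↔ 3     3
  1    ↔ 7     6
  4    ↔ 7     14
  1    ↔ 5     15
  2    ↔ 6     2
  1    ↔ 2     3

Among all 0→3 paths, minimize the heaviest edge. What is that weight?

3

Comparing a few candidate routes:
0 - 5 - 4 - 2 - 3: max(9, 8, 13, 3) = 13
0 - 1 - 2 - 3: max(10, 3, 3) = 10
0 - 6 - 2 - 3: max(3, 2, 3) = 3
0 - 1 - 7 - 4 - 2 - 3: max(10, 6, 14, 13, 3) = 14
0 - 1 - 3: max(10, 14) = 14
Best route has worst link 3.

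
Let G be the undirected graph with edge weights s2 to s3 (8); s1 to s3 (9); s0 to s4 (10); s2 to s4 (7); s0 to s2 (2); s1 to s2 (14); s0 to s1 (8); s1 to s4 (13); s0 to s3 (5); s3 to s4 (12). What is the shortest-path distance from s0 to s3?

Checking several routes:
s0-s3: 5
s0-s4-s2-s3: 10 + 7 + 8 = 25
s0-s4-s3: 10 + 12 = 22
s0-s1-s3: 8 + 9 = 17
s0-s2-s3: 2 + 8 = 10
s0-s2-s4-s3: 2 + 7 + 12 = 21
Shortest: 5.

5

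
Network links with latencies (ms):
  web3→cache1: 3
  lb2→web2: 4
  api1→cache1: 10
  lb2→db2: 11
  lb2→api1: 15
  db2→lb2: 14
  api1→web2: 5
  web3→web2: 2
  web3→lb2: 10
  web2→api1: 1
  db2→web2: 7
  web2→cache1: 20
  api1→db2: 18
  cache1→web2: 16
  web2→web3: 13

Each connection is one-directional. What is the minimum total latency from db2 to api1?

Candidate routes:
db2 → lb2 → web2 → api1: 14 + 4 + 1 = 19
db2 → lb2 → api1: 14 + 15 = 29
db2 → web2 → api1: 7 + 1 = 8
db2 → web2 → web3 → lb2 → api1: 7 + 13 + 10 + 15 = 45
The minimum is 8 ms.

8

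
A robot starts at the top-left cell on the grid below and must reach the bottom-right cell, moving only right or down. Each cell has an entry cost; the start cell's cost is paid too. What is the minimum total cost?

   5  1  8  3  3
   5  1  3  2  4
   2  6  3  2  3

17

One optimal route is [0,0] -> [0,1] -> [1,1] -> [1,2] -> [1,3] -> [2,3] -> [2,4].
Its cost is 5 + 1 + 1 + 3 + 2 + 2 + 3 = 17.
For comparison, the top-then-right route costs 27.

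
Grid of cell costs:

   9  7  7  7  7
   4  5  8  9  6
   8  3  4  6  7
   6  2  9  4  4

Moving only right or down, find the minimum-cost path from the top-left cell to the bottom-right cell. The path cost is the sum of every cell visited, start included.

39

Best path: (0,0) → (1,0) → (1,1) → (2,1) → (2,2) → (2,3) → (3,3) → (3,4)
Cost: 9 + 4 + 5 + 3 + 4 + 6 + 4 + 4 = 39
(Top row then right column would cost 54.)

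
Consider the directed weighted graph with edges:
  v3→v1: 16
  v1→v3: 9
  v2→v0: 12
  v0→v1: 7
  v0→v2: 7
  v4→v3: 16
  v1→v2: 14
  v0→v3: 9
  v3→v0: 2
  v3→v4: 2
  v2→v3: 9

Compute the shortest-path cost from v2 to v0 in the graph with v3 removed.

Routes from v2 to v0 avoiding v3:
v2 -> v0: 12
Shortest: 12.

12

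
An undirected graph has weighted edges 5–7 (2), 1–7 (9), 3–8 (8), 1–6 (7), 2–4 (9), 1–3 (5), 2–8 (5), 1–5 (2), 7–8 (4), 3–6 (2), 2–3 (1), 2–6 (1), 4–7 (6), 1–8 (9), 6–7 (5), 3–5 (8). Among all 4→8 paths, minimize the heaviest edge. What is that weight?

6

Checking several routes:
4→7→6→1→3→2→8: max(6, 5, 7, 5, 1, 5) = 7
4→7→8: max(6, 4) = 6
4→7→6→2→8: max(6, 5, 1, 5) = 6
4→7→5→1→3→2→8: max(6, 2, 2, 5, 1, 5) = 6
4→7→5→1→3→6→2→8: max(6, 2, 2, 5, 2, 1, 5) = 6
4→7→6→3→2→8: max(6, 5, 2, 1, 5) = 6
Smallest bottleneck: 6.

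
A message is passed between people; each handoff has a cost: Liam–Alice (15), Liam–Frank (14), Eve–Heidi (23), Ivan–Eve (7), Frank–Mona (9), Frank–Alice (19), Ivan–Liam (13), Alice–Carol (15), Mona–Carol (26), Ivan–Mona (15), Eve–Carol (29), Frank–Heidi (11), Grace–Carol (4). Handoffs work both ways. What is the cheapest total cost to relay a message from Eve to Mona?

22

Checking several routes:
Eve - Carol - Mona: 29 + 26 = 55
Eve - Ivan - Liam - Frank - Mona: 7 + 13 + 14 + 9 = 43
Eve - Heidi - Frank - Mona: 23 + 11 + 9 = 43
Eve - Ivan - Mona: 7 + 15 = 22
Shortest: 22.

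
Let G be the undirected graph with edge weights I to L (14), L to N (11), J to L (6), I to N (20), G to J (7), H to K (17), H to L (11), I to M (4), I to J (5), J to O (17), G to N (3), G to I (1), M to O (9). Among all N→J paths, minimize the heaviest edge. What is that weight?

Some routes from N to J:
N-L-J: max(11, 6) = 11
N-G-I-J: max(3, 1, 5) = 5
N-L-I-J: max(11, 14, 5) = 14
N-L-I-G-J: max(11, 14, 1, 7) = 14
N-G-J: max(3, 7) = 7
Best route has worst link 5.

5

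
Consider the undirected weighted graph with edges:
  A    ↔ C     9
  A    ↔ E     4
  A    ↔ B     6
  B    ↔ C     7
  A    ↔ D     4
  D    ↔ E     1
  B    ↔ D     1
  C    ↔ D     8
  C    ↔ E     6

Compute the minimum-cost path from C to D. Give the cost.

7

Some routes from C to D:
C - E - D: 6 + 1 = 7
C - B - D: 7 + 1 = 8
C - D: 8
The minimum is 7.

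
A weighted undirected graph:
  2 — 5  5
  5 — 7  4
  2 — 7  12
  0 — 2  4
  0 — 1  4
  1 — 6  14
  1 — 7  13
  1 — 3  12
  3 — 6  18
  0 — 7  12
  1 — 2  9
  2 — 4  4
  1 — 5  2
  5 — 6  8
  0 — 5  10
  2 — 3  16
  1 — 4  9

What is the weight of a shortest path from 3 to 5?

Comparing a few candidate routes:
3 - 1 - 0 - 2 - 5: 12 + 4 + 4 + 5 = 25
3 - 1 - 5: 12 + 2 = 14
3 - 2 - 5: 16 + 5 = 21
Shortest: 14.

14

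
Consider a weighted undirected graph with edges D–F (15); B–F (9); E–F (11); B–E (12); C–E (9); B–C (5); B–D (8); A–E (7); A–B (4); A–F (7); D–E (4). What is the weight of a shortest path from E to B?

11

Some routes from E to B:
E → F → B: 11 + 9 = 20
E → D → B: 4 + 8 = 12
E → B: 12
E → A → B: 7 + 4 = 11
E → F → A → B: 11 + 7 + 4 = 22
E → C → B: 9 + 5 = 14
The minimum is 11.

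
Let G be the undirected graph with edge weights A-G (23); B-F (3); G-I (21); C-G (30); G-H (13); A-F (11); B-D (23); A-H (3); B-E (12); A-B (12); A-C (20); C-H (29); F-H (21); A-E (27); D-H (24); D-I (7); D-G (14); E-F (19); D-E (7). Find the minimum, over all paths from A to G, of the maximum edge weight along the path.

Comparing a few candidate routes:
A - F - B - E - D - G: max(11, 3, 12, 7, 14) = 14
A - B - F - E - D - I - G: max(12, 3, 19, 7, 7, 21) = 21
A - B - F - E - D - G: max(12, 3, 19, 7, 14) = 19
A - H - G: max(3, 13) = 13
A - B - E - D - G: max(12, 12, 7, 14) = 14
A - F - E - D - G: max(11, 19, 7, 14) = 19
Smallest bottleneck: 13.

13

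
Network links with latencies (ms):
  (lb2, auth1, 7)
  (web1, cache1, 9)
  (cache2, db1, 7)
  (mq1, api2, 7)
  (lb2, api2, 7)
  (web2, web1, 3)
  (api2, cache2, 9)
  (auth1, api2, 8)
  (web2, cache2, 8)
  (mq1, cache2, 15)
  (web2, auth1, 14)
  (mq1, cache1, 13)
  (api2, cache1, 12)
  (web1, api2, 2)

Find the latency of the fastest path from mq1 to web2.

12

Some routes from mq1 to web2:
mq1 - cache2 - web2: 15 + 8 = 23
mq1 - cache2 - api2 - web1 - web2: 15 + 9 + 2 + 3 = 29
mq1 - api2 - cache2 - web2: 7 + 9 + 8 = 24
mq1 - api2 - web1 - web2: 7 + 2 + 3 = 12
mq1 - cache1 - web1 - web2: 13 + 9 + 3 = 25
Best route has total 12 ms.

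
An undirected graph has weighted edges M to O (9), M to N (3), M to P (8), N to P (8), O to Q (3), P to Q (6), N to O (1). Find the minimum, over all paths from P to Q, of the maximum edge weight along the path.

6

Candidate routes:
P → M → N → O → Q: max(8, 3, 1, 3) = 8
P → N → O → Q: max(8, 1, 3) = 8
P → N → M → O → Q: max(8, 3, 9, 3) = 9
P → M → O → Q: max(8, 9, 3) = 9
P → Q: max(6) = 6
Best route has worst link 6.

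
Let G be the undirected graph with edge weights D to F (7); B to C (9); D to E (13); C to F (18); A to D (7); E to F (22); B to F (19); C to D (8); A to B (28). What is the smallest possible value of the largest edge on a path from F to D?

Comparing a few candidate routes:
F-D: max(7) = 7
F-C-B-A-D: max(18, 9, 28, 7) = 28
F-B-C-D: max(19, 9, 8) = 19
F-E-D: max(22, 13) = 22
F-C-D: max(18, 8) = 18
The minimum achievable maximum is 7.

7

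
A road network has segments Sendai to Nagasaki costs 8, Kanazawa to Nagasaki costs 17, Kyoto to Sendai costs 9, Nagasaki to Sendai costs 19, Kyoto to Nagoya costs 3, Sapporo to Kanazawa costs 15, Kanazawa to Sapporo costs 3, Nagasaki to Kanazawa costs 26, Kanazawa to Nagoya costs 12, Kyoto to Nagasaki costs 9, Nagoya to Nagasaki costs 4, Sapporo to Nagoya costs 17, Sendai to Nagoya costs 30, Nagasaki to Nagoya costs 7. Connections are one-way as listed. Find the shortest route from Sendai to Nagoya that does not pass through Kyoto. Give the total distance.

A few of the Sendai→Nagoya routes:
Sendai - Nagasaki - Nagoya: 8 + 7 = 15
Sendai - Nagasaki - Kanazawa - Nagoya: 8 + 26 + 12 = 46
Sendai - Nagoya: 30
Best route has total 15.

15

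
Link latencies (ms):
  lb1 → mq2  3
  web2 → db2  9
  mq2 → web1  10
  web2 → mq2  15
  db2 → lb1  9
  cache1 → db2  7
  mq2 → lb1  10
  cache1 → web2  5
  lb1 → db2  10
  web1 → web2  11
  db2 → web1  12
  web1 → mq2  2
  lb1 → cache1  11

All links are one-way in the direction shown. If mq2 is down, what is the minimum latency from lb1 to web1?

22

Paths from lb1 to web1 avoiding mq2:
lb1-cache1-db2-web1: 11 + 7 + 12 = 30
lb1-db2-web1: 10 + 12 = 22
lb1-cache1-web2-db2-web1: 11 + 5 + 9 + 12 = 37
Shortest: 22 ms.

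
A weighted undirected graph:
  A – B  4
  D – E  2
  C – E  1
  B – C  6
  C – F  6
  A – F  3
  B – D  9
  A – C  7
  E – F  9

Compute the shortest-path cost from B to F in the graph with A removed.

12

Candidate routes:
B - D - E - C - F: 9 + 2 + 1 + 6 = 18
B - D - E - F: 9 + 2 + 9 = 20
B - C - E - F: 6 + 1 + 9 = 16
B - C - F: 6 + 6 = 12
The minimum is 12.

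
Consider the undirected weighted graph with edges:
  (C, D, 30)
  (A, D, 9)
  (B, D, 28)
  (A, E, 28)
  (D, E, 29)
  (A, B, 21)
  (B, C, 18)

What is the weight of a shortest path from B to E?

49

Candidate routes:
B -> D -> E: 28 + 29 = 57
B -> A -> D -> E: 21 + 9 + 29 = 59
B -> A -> E: 21 + 28 = 49
B -> D -> A -> E: 28 + 9 + 28 = 65
B -> C -> D -> A -> E: 18 + 30 + 9 + 28 = 85
B -> C -> D -> E: 18 + 30 + 29 = 77
Shortest: 49.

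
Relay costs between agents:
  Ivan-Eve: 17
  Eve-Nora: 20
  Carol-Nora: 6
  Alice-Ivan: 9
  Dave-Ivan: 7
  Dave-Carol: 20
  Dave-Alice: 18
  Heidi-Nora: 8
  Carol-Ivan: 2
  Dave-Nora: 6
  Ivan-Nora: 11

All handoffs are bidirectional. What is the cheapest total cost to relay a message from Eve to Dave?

Checking several routes:
Eve - Ivan - Carol - Nora - Dave: 17 + 2 + 6 + 6 = 31
Eve - Nora - Ivan - Dave: 20 + 11 + 7 = 38
Eve - Nora - Dave: 20 + 6 = 26
Eve - Nora - Carol - Ivan - Dave: 20 + 6 + 2 + 7 = 35
Eve - Ivan - Nora - Dave: 17 + 11 + 6 = 34
Eve - Ivan - Dave: 17 + 7 = 24
Shortest: 24.

24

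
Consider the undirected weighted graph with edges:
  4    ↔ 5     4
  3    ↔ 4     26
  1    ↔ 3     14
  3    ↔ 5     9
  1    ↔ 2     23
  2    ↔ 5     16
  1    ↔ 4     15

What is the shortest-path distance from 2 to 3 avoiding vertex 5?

37

Candidate routes:
2-1-4-3: 23 + 15 + 26 = 64
2-1-3: 23 + 14 = 37
Best route has total 37.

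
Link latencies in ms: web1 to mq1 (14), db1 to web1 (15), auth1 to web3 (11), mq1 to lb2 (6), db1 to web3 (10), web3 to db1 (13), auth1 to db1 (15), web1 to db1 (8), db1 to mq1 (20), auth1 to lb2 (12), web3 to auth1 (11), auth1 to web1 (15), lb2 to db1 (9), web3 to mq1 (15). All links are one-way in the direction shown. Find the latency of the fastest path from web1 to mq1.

Routes from web1 to mq1:
web1-db1-mq1: 8 + 20 = 28
web1-db1-web3-mq1: 8 + 10 + 15 = 33
web1-mq1: 14
Shortest: 14 ms.

14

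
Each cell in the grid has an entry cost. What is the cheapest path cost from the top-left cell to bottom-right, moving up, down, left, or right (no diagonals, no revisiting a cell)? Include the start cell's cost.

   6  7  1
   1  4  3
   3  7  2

16

Take r0c0 → r1c0 → r1c1 → r1c2 → r2c2 for a total of 6 + 1 + 4 + 3 + 2 = 16.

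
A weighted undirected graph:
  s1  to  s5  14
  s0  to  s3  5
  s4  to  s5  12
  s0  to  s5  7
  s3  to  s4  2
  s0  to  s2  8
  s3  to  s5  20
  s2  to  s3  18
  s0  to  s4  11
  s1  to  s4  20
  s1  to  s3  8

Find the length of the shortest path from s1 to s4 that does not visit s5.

10

Some routes from s1 to s4 avoiding s5:
s1-s3-s0-s4: 8 + 5 + 11 = 24
s1-s4: 20
s1-s3-s4: 8 + 2 = 10
The minimum is 10.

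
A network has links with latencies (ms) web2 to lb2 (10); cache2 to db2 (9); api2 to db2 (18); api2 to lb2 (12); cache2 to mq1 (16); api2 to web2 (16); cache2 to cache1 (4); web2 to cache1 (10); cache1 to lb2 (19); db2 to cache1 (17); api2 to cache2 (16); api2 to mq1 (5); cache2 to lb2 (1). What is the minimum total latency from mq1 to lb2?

A few of the mq1→lb2 routes:
mq1 - api2 - web2 - cache1 - cache2 - lb2: 5 + 16 + 10 + 4 + 1 = 36
mq1 - api2 - db2 - cache2 - lb2: 5 + 18 + 9 + 1 = 33
mq1 - api2 - cache2 - lb2: 5 + 16 + 1 = 22
mq1 - cache2 - lb2: 16 + 1 = 17
mq1 - api2 - web2 - lb2: 5 + 16 + 10 = 31
mq1 - api2 - lb2: 5 + 12 = 17
Best route has total 17 ms.

17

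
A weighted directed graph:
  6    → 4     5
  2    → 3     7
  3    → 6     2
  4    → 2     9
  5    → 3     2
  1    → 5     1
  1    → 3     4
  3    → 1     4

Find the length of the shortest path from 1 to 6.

5

Paths from 1 to 6:
1 → 5 → 3 → 6: 1 + 2 + 2 = 5
1 → 3 → 6: 4 + 2 = 6
Shortest: 5.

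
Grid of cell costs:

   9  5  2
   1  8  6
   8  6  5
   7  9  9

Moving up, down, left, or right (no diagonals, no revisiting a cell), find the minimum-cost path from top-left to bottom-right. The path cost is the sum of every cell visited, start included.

Take [0,0] [0,1] [0,2] [1,2] [2,2] [3,2] for a total of 9 + 5 + 2 + 6 + 5 + 9 = 36.

36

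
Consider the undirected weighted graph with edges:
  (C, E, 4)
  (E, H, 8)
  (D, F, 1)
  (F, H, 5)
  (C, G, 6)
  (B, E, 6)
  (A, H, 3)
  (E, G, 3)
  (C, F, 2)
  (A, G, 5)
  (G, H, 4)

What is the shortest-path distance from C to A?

10

A few of the C→A routes:
C -> G -> A: 6 + 5 = 11
C -> F -> H -> A: 2 + 5 + 3 = 10
C -> G -> H -> A: 6 + 4 + 3 = 13
C -> E -> G -> A: 4 + 3 + 5 = 12
The minimum is 10.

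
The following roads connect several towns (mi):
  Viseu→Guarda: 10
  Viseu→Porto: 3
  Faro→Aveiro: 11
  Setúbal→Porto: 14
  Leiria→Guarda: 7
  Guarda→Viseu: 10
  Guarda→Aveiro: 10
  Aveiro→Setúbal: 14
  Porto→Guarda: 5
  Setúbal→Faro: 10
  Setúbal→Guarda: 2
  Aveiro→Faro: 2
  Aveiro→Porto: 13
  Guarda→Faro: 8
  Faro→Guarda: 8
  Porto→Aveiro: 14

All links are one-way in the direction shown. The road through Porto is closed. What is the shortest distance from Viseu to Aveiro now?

Candidate routes:
Viseu→Guarda→Faro→Aveiro: 10 + 8 + 11 = 29
Viseu→Guarda→Aveiro: 10 + 10 = 20
Best route has total 20 mi.

20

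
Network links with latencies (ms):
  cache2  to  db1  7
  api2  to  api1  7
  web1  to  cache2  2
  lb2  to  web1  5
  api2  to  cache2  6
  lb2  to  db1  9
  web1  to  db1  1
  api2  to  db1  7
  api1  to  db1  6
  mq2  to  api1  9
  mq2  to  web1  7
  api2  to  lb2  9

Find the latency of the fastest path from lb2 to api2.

9

A few of the lb2→api2 routes:
lb2 - db1 - api2: 9 + 7 = 16
lb2 - api2: 9
lb2 - web1 - db1 - api1 - api2: 5 + 1 + 6 + 7 = 19
lb2 - db1 - web1 - cache2 - api2: 9 + 1 + 2 + 6 = 18
lb2 - web1 - cache2 - api2: 5 + 2 + 6 = 13
lb2 - web1 - db1 - api2: 5 + 1 + 7 = 13
Best route has total 9 ms.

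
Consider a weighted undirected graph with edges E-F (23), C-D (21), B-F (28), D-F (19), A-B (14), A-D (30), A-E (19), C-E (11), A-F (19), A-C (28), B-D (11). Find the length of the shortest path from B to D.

Comparing a few candidate routes:
B - A - D: 14 + 30 = 44
B - F - D: 28 + 19 = 47
B - D: 11
B - A - C - D: 14 + 28 + 21 = 63
B - A - F - D: 14 + 19 + 19 = 52
Shortest: 11.

11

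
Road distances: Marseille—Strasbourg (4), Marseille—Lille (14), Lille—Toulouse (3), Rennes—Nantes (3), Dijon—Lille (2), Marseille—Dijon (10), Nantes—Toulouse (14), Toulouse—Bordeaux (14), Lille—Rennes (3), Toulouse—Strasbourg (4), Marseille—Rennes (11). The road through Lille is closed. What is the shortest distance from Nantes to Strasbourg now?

18

Paths from Nantes to Strasbourg avoiding Lille:
Nantes → Rennes → Marseille → Strasbourg: 3 + 11 + 4 = 18
Nantes → Toulouse → Strasbourg: 14 + 4 = 18
Shortest: 18.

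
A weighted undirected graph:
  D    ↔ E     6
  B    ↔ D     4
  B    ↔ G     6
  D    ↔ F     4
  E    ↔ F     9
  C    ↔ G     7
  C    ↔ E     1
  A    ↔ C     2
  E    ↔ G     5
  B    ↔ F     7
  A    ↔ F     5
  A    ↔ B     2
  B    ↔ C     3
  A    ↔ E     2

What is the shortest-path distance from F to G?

12

Comparing a few candidate routes:
F -> A -> C -> G: 5 + 2 + 7 = 14
F -> A -> B -> G: 5 + 2 + 6 = 13
F -> A -> C -> E -> G: 5 + 2 + 1 + 5 = 13
F -> D -> B -> G: 4 + 4 + 6 = 14
F -> A -> E -> G: 5 + 2 + 5 = 12
F -> B -> G: 7 + 6 = 13
Best route has total 12.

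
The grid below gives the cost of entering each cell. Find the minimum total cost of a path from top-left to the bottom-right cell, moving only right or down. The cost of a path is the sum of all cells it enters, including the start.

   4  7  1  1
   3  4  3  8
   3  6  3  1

18

One optimal route is (0,0)→(1,0)→(1,1)→(1,2)→(2,2)→(2,3).
Its cost is 4 + 3 + 4 + 3 + 3 + 1 = 18.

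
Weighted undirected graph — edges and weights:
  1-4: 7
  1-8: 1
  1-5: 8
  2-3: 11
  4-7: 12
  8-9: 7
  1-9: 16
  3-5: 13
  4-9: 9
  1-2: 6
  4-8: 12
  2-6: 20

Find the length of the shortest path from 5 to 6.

Candidate routes:
5 - 1 - 2 - 6: 8 + 6 + 20 = 34
5 - 3 - 2 - 6: 13 + 11 + 20 = 44
Best route has total 34.

34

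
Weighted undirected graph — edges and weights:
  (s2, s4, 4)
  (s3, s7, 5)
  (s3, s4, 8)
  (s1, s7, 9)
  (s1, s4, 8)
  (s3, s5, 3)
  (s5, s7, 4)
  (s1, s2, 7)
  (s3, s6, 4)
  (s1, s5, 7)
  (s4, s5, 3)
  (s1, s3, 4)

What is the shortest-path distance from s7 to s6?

9

A few of the s7→s6 routes:
s7 → s5 → s4 → s3 → s6: 4 + 3 + 8 + 4 = 19
s7 → s3 → s6: 5 + 4 = 9
s7 → s5 → s1 → s3 → s6: 4 + 7 + 4 + 4 = 19
s7 → s5 → s3 → s6: 4 + 3 + 4 = 11
s7 → s1 → s3 → s6: 9 + 4 + 4 = 17
The minimum is 9.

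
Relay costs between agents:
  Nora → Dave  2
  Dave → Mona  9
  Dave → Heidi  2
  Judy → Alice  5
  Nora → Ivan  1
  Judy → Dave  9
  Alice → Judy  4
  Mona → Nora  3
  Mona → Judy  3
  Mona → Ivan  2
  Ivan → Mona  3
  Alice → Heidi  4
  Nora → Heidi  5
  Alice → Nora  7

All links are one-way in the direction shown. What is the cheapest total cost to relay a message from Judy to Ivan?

13

Routes from Judy to Ivan:
Judy-Alice-Nora-Dave-Mona-Ivan: 5 + 7 + 2 + 9 + 2 = 25
Judy-Dave-Mona-Nora-Ivan: 9 + 9 + 3 + 1 = 22
Judy-Dave-Mona-Ivan: 9 + 9 + 2 = 20
Judy-Alice-Nora-Ivan: 5 + 7 + 1 = 13
The minimum is 13.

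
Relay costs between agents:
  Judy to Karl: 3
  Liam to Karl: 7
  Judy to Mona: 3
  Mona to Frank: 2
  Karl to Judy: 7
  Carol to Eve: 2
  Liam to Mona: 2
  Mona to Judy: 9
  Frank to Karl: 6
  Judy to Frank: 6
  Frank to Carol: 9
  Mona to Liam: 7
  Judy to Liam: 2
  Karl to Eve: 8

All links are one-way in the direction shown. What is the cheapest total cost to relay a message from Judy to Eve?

11

Checking several routes:
Judy-Karl-Eve: 3 + 8 = 11
Judy-Mona-Frank-Carol-Eve: 3 + 2 + 9 + 2 = 16
Judy-Liam-Mona-Frank-Carol-Eve: 2 + 2 + 2 + 9 + 2 = 17
Best route has total 11.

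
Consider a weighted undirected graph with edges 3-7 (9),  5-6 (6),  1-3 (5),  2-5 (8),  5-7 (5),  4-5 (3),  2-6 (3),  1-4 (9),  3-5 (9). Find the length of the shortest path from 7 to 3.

9

Candidate routes:
7 -> 5 -> 4 -> 1 -> 3: 5 + 3 + 9 + 5 = 22
7 -> 3: 9
7 -> 5 -> 3: 5 + 9 = 14
The minimum is 9.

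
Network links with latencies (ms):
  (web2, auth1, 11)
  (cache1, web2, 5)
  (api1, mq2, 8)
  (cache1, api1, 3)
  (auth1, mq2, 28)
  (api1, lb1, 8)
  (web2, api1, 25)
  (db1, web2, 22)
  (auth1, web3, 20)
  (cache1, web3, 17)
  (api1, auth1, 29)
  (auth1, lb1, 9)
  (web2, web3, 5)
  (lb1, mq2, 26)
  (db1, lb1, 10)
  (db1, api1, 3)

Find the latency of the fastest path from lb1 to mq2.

Some routes from lb1 to mq2:
lb1-auth1-api1-mq2: 9 + 29 + 8 = 46
lb1-auth1-web2-cache1-api1-mq2: 9 + 11 + 5 + 3 + 8 = 36
lb1-db1-api1-mq2: 10 + 3 + 8 = 21
lb1-auth1-mq2: 9 + 28 = 37
lb1-mq2: 26
lb1-api1-mq2: 8 + 8 = 16
Shortest: 16 ms.

16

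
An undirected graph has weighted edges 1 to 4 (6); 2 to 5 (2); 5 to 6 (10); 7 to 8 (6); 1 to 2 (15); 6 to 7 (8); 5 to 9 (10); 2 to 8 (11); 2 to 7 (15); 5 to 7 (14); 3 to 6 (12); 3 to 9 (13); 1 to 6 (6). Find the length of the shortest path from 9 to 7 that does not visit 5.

33

Paths from 9 to 7 avoiding 5:
9-3-6-1-2-8-7: 13 + 12 + 6 + 15 + 11 + 6 = 63
9-3-6-7: 13 + 12 + 8 = 33
9-3-6-1-2-7: 13 + 12 + 6 + 15 + 15 = 61
The minimum is 33.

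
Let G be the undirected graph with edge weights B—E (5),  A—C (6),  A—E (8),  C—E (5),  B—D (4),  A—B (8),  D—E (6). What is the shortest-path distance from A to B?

Checking several routes:
A→B: 8
A→C→E→B: 6 + 5 + 5 = 16
A→E→B: 8 + 5 = 13
A→E→D→B: 8 + 6 + 4 = 18
The minimum is 8.

8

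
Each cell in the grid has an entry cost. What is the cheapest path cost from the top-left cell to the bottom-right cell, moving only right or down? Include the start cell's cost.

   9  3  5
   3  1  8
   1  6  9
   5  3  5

26

Take [0,0] [1,0] [2,0] [3,0] [3,1] [3,2] for a total of 9 + 3 + 1 + 5 + 3 + 5 = 26.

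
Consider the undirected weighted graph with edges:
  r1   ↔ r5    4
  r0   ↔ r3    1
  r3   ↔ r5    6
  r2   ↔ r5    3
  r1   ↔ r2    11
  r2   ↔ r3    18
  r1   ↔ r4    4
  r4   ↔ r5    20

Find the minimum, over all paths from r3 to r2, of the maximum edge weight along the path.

6

Routes from r3 to r2:
r3→r5→r4→r1→r2: max(6, 20, 4, 11) = 20
r3→r5→r2: max(6, 3) = 6
r3→r5→r1→r2: max(6, 4, 11) = 11
r3→r2: max(18) = 18
Smallest bottleneck: 6.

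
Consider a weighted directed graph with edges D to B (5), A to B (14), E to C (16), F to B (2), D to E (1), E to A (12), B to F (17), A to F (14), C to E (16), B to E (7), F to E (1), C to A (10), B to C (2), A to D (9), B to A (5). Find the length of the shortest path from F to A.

7

Comparing a few candidate routes:
F - B - C - A: 2 + 2 + 10 = 14
F - E - A: 1 + 12 = 13
F - B - A: 2 + 5 = 7
The minimum is 7.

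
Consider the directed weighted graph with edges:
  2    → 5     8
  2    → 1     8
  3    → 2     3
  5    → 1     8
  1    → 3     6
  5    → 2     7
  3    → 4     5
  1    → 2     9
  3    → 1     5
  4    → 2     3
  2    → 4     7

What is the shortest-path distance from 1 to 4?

Routes from 1 to 4:
1 -> 3 -> 2 -> 4: 6 + 3 + 7 = 16
1 -> 2 -> 4: 9 + 7 = 16
1 -> 3 -> 4: 6 + 5 = 11
Best route has total 11.

11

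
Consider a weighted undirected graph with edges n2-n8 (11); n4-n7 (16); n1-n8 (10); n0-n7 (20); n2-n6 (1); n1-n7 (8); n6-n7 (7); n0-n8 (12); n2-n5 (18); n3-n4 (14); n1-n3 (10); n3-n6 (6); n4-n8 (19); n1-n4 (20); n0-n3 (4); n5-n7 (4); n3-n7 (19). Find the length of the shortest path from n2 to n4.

Some routes from n2 to n4:
n2 → n6 → n3 → n1 → n4: 1 + 6 + 10 + 20 = 37
n2 → n6 → n7 → n4: 1 + 7 + 16 = 24
n2 → n6 → n7 → n1 → n4: 1 + 7 + 8 + 20 = 36
n2 → n6 → n3 → n4: 1 + 6 + 14 = 21
n2 → n8 → n4: 11 + 19 = 30
Best route has total 21.

21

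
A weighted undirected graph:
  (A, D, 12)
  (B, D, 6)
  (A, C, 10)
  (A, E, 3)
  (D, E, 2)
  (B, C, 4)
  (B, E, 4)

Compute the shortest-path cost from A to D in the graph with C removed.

5

Paths from A to D avoiding C:
A → E → B → D: 3 + 4 + 6 = 13
A → E → D: 3 + 2 = 5
A → D: 12
Best route has total 5.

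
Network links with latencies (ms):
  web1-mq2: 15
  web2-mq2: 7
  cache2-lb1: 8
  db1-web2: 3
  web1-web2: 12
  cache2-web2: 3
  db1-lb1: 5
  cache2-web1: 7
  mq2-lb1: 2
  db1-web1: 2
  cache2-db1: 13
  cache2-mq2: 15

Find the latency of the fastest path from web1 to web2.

5

Checking several routes:
web1 → db1 → web2: 2 + 3 = 5
web1 → cache2 → web2: 7 + 3 = 10
web1 → web2: 12
Best route has total 5 ms.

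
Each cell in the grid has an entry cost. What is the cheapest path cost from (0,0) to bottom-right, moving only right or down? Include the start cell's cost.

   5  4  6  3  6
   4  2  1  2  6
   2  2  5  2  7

23

Cheapest: (0,0)→(0,1)→(1,1)→(1,2)→(1,3)→(2,3)→(2,4)
  5 + 4 + 2 + 1 + 2 + 2 + 7 = 23
(Top row then right column would cost 37.)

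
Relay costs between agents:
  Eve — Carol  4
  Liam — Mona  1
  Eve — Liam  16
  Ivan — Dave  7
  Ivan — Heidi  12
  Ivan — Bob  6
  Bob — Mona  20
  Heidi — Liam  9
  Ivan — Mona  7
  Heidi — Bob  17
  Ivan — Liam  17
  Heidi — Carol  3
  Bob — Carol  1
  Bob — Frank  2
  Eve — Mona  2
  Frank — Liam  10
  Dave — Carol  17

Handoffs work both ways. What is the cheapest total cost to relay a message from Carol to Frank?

Some routes from Carol to Frank:
Carol → Heidi → Liam → Frank: 3 + 9 + 10 = 22
Carol → Eve → Mona → Liam → Frank: 4 + 2 + 1 + 10 = 17
Carol → Heidi → Bob → Frank: 3 + 17 + 2 = 22
Carol → Heidi → Ivan → Bob → Frank: 3 + 12 + 6 + 2 = 23
Carol → Bob → Frank: 1 + 2 = 3
Carol → Eve → Mona → Ivan → Bob → Frank: 4 + 2 + 7 + 6 + 2 = 21
The minimum is 3.

3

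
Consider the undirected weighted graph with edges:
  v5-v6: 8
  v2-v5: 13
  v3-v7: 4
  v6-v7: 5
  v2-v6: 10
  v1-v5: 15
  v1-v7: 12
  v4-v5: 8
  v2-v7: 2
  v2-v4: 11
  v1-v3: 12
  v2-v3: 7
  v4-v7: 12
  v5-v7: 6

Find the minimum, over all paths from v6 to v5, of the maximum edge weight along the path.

6

Comparing a few candidate routes:
v6 -> v2 -> v7 -> v5: max(10, 2, 6) = 10
v6 -> v2 -> v3 -> v7 -> v5: max(10, 7, 4, 6) = 10
v6 -> v7 -> v5: max(5, 6) = 6
v6 -> v5: max(8) = 8
v6 -> v7 -> v2 -> v4 -> v5: max(5, 2, 11, 8) = 11
v6 -> v7 -> v3 -> v2 -> v4 -> v5: max(5, 4, 7, 11, 8) = 11
Best route has worst link 6.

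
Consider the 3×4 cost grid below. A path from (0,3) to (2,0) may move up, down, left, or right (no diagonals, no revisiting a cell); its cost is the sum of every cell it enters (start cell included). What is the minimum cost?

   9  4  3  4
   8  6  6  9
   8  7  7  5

Path (0,3)→(0,2)→(0,1)→(1,1)→(2,1)→(2,0): 4 + 3 + 4 + 6 + 7 + 8 = 32.

32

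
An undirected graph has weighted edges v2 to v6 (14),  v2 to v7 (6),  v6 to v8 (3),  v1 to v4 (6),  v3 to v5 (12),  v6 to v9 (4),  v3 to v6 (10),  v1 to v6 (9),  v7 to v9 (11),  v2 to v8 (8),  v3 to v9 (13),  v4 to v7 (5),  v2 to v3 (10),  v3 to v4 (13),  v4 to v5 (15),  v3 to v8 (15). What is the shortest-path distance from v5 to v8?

25

Comparing a few candidate routes:
v5→v3→v6→v8: 12 + 10 + 3 = 25
v5→v3→v2→v8: 12 + 10 + 8 = 30
v5→v3→v8: 12 + 15 = 27
v5→v3→v9→v6→v8: 12 + 13 + 4 + 3 = 32
v5→v4→v1→v6→v8: 15 + 6 + 9 + 3 = 33
v5→v4→v7→v2→v8: 15 + 5 + 6 + 8 = 34
Shortest: 25.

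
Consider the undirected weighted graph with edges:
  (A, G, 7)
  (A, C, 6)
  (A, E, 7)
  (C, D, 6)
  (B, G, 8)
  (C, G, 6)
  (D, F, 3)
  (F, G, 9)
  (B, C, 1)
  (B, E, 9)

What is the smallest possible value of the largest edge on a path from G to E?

7

Checking several routes:
G - A - E: max(7, 7) = 7
G - C - A - E: max(6, 6, 7) = 7
G - B - C - A - E: max(8, 1, 6, 7) = 8
Best route has worst link 7.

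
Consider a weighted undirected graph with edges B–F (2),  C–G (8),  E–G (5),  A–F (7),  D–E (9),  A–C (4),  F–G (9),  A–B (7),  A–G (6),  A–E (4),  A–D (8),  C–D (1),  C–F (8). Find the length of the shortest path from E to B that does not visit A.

Paths from E to B avoiding A:
E - G - C - F - B: 5 + 8 + 8 + 2 = 23
E - D - C - F - B: 9 + 1 + 8 + 2 = 20
E - G - F - B: 5 + 9 + 2 = 16
E - D - C - G - F - B: 9 + 1 + 8 + 9 + 2 = 29
Best route has total 16.

16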